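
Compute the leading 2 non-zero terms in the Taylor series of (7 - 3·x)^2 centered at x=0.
49 - 42·x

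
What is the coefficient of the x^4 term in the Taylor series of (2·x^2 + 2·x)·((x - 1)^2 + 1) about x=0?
Expand to order 4: (2·x^2 + 2·x)·((x - 1)^2 + 1) = 2·x^4 - 2·x^3 + 4·x + O(x^5).
The coefficient of x^4 is 2.

Final answer: 2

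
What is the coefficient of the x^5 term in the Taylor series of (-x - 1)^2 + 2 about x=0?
Expand to order 5: (-x - 1)^2 + 2 = x^2 + 2·x + 3 + O(x^6).
The coefficient of x^5 is 0.

Final answer: 0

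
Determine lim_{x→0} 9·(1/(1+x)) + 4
Direct substitution at x = 0 gives 13.

Final answer: 13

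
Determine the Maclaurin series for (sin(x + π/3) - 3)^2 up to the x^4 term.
x^4·(-3 + √(3)/2)^2·(√(3)/(24·(-3 + √(3)/2)) + 5/(48·(-3 + √(3)/2)^2)) + x^3·(-3 + √(3)/2)^2·(-√(3)/(4·(-3 + √(3)/2)^2) - 1/(6·(-3 + √(3)/2))) + x^2·(-3 + √(3)/2)^2·(1/(4·(-3 + √(3)/2)^2) - √(3)/(2·(-3 + √(3)/2))) + x·(-3 + √(3)/2) + (-3 + √(3)/2)^2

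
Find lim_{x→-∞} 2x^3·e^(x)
This is a 0·∞ indeterminate form at x → -∞.
Rewrite the product as 2x^3 / e^(-x) (an ∞/∞ form) and apply L'Hôpital, or use the standard hierarchy e^(|x|) ≫ |x^3| as x → -∞.
The indeterminate product → 0, so the limit = 0.

Final answer: 0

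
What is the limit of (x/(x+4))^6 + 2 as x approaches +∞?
As x → +∞: x/(x+4) = 1/(1 + 4/x) → 1, and the 6th power of a limit-1 base also → 1; with the additive constant, 1 + 2 = 3.
Limit = 3.

Final answer: 3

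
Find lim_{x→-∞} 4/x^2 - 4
Evaluate the dominant behaviour as x → -∞; each term tends to a finite value or vanishes.
Limit = -4.

Final answer: -4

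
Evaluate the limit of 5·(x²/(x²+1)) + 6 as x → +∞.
Evaluate the dominant behaviour as x → +∞; each term tends to a finite value or vanishes.
Limit = 11.

Final answer: 11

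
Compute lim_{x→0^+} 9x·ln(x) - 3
The product is a 0·∞ indeterminate form at x → 0⁺.
Rewrite the product as 9·ln(x) / x^(-1) and apply L'Hôpital, or use the standard hierarchy x^(-1) ≫ |ln x| as x → 0⁺.
The indeterminate product → 0, so the limit = -3.

Final answer: -3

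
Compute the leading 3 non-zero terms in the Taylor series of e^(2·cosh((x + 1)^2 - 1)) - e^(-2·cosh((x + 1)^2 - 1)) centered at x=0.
x^3·(4·e^(-2) + 4·e^(2)) + x^2·(4·e^(-2) + 4·e^(2)) - e^(-2) + e^(2)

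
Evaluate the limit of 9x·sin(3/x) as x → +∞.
As x → +∞: let u = 3/x → 0⁺; then 9·x·sin(3/x) = 9·3·sin(u)/u → 9·3·1 = 27.
Limit = 27.

Final answer: 27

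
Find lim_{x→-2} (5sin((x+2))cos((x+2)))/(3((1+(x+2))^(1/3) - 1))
Both numerator and denominator → 0 as x → -2; this is a 0/0 indeterminate form.
Expand each to leading order near x = -2: numerator ~ 5·(x + 2), denominator ~ (x + 2).
The limit of the ratio is 5.

Final answer: 5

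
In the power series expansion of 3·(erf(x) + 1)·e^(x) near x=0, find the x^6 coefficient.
Expand to order 6: 3·(erf(x) + 1)·e^(x) = x^6·(1/240 + 19/(60·√(π))) + x^5·(1/40 - 3/(20·√(π))) + x^4·(1/8 - 1/√(π)) + x^3·(1/2 + 1/√(π)) + x^2·(3/2 + 6/√(π)) + x·(3 + 6/√(π)) + 3 + O(x^7).
The coefficient of x^6 is 1/240 + 19/(60·√(π)).

Final answer: 1/240 + 19/(60·√(π))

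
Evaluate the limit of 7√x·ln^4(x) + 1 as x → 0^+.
The product is a 0·∞ indeterminate form at x → 0⁺.
Rewrite the product as 7·ln^4(x) / x^(-1/2) and apply L'Hôpital, or use the standard hierarchy x^(-1/2) ≫ |ln x|^4 as x → 0⁺.
The indeterminate product → 0, so the limit = 1.

Final answer: 1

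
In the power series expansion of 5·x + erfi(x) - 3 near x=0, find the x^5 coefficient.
Expand to order 5: 5·x + erfi(x) - 3 = x^5/(5·√(π)) + 2·x^3/(3·√(π)) + x·(2/√(π) + 5) - 3 + O(x^6).
The coefficient of x^5 is 1/(5·√(π)).

Final answer: 1/(5·√(π))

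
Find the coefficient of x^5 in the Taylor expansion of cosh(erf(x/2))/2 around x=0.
Expand to order 5: cosh(erf(x/2))/2 = x^4·(-1/(24·π) + 1/(48·π^2)) + x^2/(4·π) + 1/2 + O(x^6).
The coefficient of x^5 is 0.

Final answer: 0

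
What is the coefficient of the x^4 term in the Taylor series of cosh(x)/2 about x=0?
Expand to order 4: cosh(x)/2 = x^4/48 + x^2/4 + 1/2 + O(x^5).
The coefficient of x^4 is 1/48.

Final answer: 1/48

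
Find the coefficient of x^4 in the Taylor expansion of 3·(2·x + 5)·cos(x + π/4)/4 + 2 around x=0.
Expand to order 4: 3·(2·x + 5)·cos(x + π/4)/4 + 2 = 13·√(2)·x^4/64 - √(2)·x^3/16 - 27·√(2)·x^2/16 - 9·√(2)·x/8 + 2 + 15·√(2)/8 + O(x^5).
The coefficient of x^4 is 13·√(2)/64.

Final answer: 13·√(2)/64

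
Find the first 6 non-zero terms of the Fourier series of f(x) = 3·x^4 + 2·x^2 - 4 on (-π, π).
(136 - 24·π^2)·cos(x) + (-7 + 6·π^2)·cos(2·x) + (8/9 - 8·π^2/3)·cos(3·x) + (-1/16 + 3·π^2/2)·cos(4·x) + (-24·π^2/25 - 56/625)·cos(5·x) - 4 + 2·π^2/3 + 3·π^4/5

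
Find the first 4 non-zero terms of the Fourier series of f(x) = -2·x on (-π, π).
-4·sin(x) + 2·sin(2·x) - 4·sin(3·x)/3 + sin(4·x)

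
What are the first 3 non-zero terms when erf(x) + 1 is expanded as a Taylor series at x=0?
-2·x^3/(3·√(π)) + 2·x/√(π) + 1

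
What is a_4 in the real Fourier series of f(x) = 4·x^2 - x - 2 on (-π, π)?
a_4 = (1/π) ∫_{-π}^{π} f(x)·cos(4x) dx.
Evaluate the integral (use parity and integration by parts as needed): a_4 = 1.

Final answer: 1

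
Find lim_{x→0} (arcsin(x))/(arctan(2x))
Both numerator and denominator → 0 as x → 0; this is a 0/0 indeterminate form.
Expand each to leading order near x = 0: numerator ~ x, denominator ~ 2·x.
The limit of the ratio is 1/2.

Final answer: 1/2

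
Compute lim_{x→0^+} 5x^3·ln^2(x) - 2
The product is a 0·∞ indeterminate form at x → 0⁺.
Rewrite the product as 5·ln^2(x) / x^(-3) and apply L'Hôpital, or use the standard hierarchy x^(-3) ≫ |ln x|^2 as x → 0⁺.
The indeterminate product → 0, so the limit = -2.

Final answer: -2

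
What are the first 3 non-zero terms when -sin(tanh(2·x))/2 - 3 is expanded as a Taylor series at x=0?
2·x^3 - x - 3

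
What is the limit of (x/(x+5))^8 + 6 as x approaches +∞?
As x → +∞: x/(x+5) = 1/(1 + 5/x) → 1, and the 8th power of a limit-1 base also → 1; with the additive constant, 1 + 6 = 7.
Limit = 7.

Final answer: 7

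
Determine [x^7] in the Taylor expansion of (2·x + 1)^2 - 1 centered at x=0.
Expand to order 7: (2·x + 1)^2 - 1 = 4·x^2 + 4·x + O(x^8).
The coefficient of x^7 is 0.

Final answer: 0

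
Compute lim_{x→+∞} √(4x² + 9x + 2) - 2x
As x → +∞: multiply by the conjugate to get (9x+2)/(√(4x²+9x+2)+2x); the denominator ~ 4x, so the limit is 9/4.
Limit = 9/4.

Final answer: 9/4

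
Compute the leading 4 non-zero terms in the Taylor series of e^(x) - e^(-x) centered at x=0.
x^7/2520 + x^5/60 + x^3/3 + 2·x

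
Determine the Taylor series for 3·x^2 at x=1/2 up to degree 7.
3/4 + 3·(x - 1/2) + 3·(x - 1/2)^2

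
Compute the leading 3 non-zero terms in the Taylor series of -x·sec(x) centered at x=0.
-5·x^5/24 - x^3/2 - x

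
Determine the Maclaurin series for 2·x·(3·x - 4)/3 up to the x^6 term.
2·x^2 - 8·x/3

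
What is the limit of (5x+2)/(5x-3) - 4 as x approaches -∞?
Evaluate the dominant behaviour as x → -∞; each term tends to a finite value or vanishes.
Limit = -3.

Final answer: -3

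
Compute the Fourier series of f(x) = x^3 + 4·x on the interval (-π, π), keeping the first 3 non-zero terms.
(-4 + 2·π^2)·sin(x) + (-π^2 - 5/2)·sin(2·x) + (20/9 + 2·π^2/3)·sin(3·x)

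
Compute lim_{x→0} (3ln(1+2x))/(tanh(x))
Both numerator and denominator → 0 as x → 0; this is a 0/0 indeterminate form.
Expand each to leading order near x = 0: numerator ~ 6·x, denominator ~ x.
The limit of the ratio is 6.

Final answer: 6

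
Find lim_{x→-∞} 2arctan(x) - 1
Evaluate the dominant behaviour as x → -∞; each term tends to a finite value or vanishes.
Limit = -π - 1.

Final answer: -π - 1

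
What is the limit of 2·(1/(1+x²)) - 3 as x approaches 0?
Direct substitution at x = 0 gives -1.

Final answer: -1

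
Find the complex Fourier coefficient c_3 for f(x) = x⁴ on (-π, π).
Compute the real Fourier coefficients first: a_3 = 16/27 - 8·π^2/9, b_3 = 0.
Then c_3 = (a_3 − i·b_3)/2 = 8/27 - 4·π^2/9.

Final answer: 8/27 - 4·π^2/9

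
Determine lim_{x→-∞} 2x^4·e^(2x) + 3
The product is a 0·∞ indeterminate form at x → -∞.
Rewrite the product as 2x^4 / e^(-2x) (an ∞/∞ form) and apply L'Hôpital, or use the standard hierarchy e^(2|x|) ≫ |x^4| as x → -∞.
The indeterminate product → 0, so the limit = 3.

Final answer: 3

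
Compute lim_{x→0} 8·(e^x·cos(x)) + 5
Direct substitution at x = 0 gives 13.

Final answer: 13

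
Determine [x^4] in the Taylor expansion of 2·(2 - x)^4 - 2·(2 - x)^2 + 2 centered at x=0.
Expand to order 4: 2·(2 - x)^4 - 2·(2 - x)^2 + 2 = 2·x^4 - 16·x^3 + 46·x^2 - 56·x + 26 + O(x^5).
The coefficient of x^4 is 2.

Final answer: 2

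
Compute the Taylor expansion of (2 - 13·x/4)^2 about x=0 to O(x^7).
169·x^2/16 - 13·x + 4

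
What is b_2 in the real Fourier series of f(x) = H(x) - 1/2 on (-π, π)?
b_2 = (1/π) ∫_{-π}^{π} f(x)·sin(2x) dx.
Evaluate the integral (use parity and integration by parts as needed): b_2 = 0.

Final answer: 0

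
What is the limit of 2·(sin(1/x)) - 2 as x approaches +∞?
Evaluate the dominant behaviour as x → +∞; each term tends to a finite value or vanishes.
Limit = -2.

Final answer: -2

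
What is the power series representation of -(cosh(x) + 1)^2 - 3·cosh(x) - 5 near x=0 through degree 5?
-13·x^4/24 - 7·x^2/2 - 12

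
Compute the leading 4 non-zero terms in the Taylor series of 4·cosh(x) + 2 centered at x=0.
x^6/180 + x^4/6 + 2·x^2 + 6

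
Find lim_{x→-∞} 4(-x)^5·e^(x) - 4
The product is a 0·∞ indeterminate form at x → -∞.
Rewrite the product as 4(-x)^5 / e^(-x) (an ∞/∞ form) and apply L'Hôpital, or use the standard hierarchy e^(|x|) ≫ |(-x)^5| as x → -∞.
The indeterminate product → 0, so the limit = -4.

Final answer: -4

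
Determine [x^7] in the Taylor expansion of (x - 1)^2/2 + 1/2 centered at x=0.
Expand to order 7: (x - 1)^2/2 + 1/2 = x^2/2 - x + 1 + O(x^8).
The coefficient of x^7 is 0.

Final answer: 0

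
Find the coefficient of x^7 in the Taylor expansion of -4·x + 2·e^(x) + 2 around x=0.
Expand to order 7: -4·x + 2·e^(x) + 2 = x^7/2520 + x^6/360 + x^5/60 + x^4/12 + x^3/3 + x^2 - 2·x + 4 + O(x^8).
The coefficient of x^7 is 1/2520.

Final answer: 1/2520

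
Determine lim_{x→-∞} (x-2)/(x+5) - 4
Evaluate the dominant behaviour as x → -∞; each term tends to a finite value or vanishes.
Limit = -3.

Final answer: -3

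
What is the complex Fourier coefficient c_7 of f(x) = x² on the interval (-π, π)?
Compute the real Fourier coefficients first: a_7 = -4/49, b_7 = 0.
Then c_7 = (a_7 − i·b_7)/2 = -2/49.

Final answer: -2/49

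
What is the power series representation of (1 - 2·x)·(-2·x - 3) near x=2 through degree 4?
21 + 20·(x - 2) + 4·(x - 2)^2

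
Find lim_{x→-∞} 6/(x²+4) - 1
Evaluate the dominant behaviour as x → -∞; each term tends to a finite value or vanishes.
Limit = -1.

Final answer: -1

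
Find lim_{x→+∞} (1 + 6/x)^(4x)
As x → +∞: write (1 + 6/x)^(4x) = ((1 + 6/x)^x)^4 → (e^6)^4 = e^24.
Limit = e^(24).

Final answer: e^(24)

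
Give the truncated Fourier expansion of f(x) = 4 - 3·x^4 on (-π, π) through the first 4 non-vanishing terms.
(-144 + 24·π^2)·cos(x) + (9 - 6·π^2)·cos(2·x) + (-16/9 + 8·π^2/3)·cos(3·x) - 3·π^4/5 + 4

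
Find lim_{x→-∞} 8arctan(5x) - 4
Evaluate the dominant behaviour as x → -∞; each term tends to a finite value or vanishes.
Limit = -4·π - 4.

Final answer: -4·π - 4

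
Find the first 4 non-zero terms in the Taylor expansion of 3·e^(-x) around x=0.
-x^3/2 + 3·x^2/2 - 3·x + 3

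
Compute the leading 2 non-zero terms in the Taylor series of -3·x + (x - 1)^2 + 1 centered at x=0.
2 - 5·x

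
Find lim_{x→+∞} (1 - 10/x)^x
As x → +∞: this is the defining limit (1 - 10/x)^x → e^(-10).
Limit = e^(-10).

Final answer: e^(-10)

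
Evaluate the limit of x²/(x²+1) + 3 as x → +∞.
Evaluate the dominant behaviour as x → +∞; each term tends to a finite value or vanishes.
Limit = 4.

Final answer: 4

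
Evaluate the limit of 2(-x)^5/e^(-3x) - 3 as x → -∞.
The quotient is an ∞/∞ indeterminate form as x → -∞.
Compare growth rates of the dominant terms (exponentials ≫ polynomials ≫ logarithms), or apply L'Hôpital's rule; the quotient → 0.
Adding the constant: 0 - 3 = -3. Limit = -3.

Final answer: -3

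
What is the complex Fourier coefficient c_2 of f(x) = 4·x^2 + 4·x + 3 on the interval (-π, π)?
Compute the real Fourier coefficients first: a_2 = 4, b_2 = -4.
Then c_2 = (a_2 − i·b_2)/2 = 2 + 2·i.

Final answer: 2 + 2·i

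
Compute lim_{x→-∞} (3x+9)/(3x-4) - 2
Evaluate the dominant behaviour as x → -∞; each term tends to a finite value or vanishes.
Limit = -1.

Final answer: -1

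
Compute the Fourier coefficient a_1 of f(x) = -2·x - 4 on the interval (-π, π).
a_1 = (1/π) ∫_{-π}^{π} f(x)·cos(1x) dx.
Evaluate the integral (use parity and integration by parts as needed): a_1 = 0.

Final answer: 0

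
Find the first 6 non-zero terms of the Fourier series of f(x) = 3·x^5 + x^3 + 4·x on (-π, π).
(-118·π^2 + 6·π^4 + 716)·sin(x) + (-3·π^4 - 25 + 14·π^2)·sin(2·x) + (-34·π^2/9 + 140/27 + 2·π^4)·sin(3·x) + (-3·π^4/2 - 161/64 + 11·π^2/8)·sin(4·x) + (-14·π^2/25 + 1084/625 + 6·π^4/5)·sin(5·x) + (-π^4 - 37/27 + 2·π^2/9)·sin(6·x)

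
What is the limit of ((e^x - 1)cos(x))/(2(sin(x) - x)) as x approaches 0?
Both numerator and denominator → 0 as x → 0; this is a 0/0 indeterminate form.
Expand each to leading order near x = 0: numerator ~ x, denominator ~ -x^3/3.
The limit of the ratio is -∞.

Final answer: -∞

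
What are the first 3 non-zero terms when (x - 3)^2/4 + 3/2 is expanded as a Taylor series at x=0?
x^2/4 - 3·x/2 + 15/4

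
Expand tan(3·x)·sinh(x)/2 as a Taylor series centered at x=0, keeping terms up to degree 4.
19·x^4/4 + 3·x^2/2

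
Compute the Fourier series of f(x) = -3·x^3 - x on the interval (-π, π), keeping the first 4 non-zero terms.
(34 - 6·π^2)·sin(x) + (-7/2 + 3·π^2)·sin(2·x) + (2/3 - 2·π^2)·sin(3·x) + (-1/16 + 3·π^2/2)·sin(4·x)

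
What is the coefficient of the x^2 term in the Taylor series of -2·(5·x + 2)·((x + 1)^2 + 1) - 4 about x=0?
Expand to order 2: -2·(5·x + 2)·((x + 1)^2 + 1) - 4 = -24·x^2 - 28·x - 12 + O(x^3).
The coefficient of x^2 is -24.

Final answer: -24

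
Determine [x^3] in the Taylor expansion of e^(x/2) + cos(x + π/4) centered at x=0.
Expand to order 3: e^(x/2) + cos(x + π/4) = x^3·(1/48 + √(2)/12) + x^2·(1/8 - √(2)/4) + x·(1/2 - √(2)/2) + √(2)/2 + 1 + O(x^4).
The coefficient of x^3 is 1/48 + √(2)/12.

Final answer: 1/48 + √(2)/12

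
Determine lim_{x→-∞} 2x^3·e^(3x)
This is a 0·∞ indeterminate form at x → -∞.
Rewrite the product as 2x^3 / e^(-3x) (an ∞/∞ form) and apply L'Hôpital, or use the standard hierarchy e^(3|x|) ≫ |x^3| as x → -∞.
The indeterminate product → 0, so the limit = 0.

Final answer: 0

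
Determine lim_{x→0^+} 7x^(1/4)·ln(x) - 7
The product is a 0·∞ indeterminate form at x → 0⁺.
Rewrite the product as 7·ln(x) / x^(-1/4) and apply L'Hôpital, or use the standard hierarchy x^(-1/4) ≫ |ln x| as x → 0⁺.
The indeterminate product → 0, so the limit = -7.

Final answer: -7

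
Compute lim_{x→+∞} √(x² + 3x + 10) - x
This is an ∞ − ∞ indeterminate form.
Multiply and divide by the conjugate √(x²+3x + 10) + x; the x² terms cancel, leaving (3x + 10)/(√(x²+3x + 10)+x) → 3/2.
Limit = 3/2.

Final answer: 3/2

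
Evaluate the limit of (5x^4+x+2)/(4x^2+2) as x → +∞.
This is an ∞/∞ indeterminate form as x → +∞.
Divide numerator and denominator by x^4 and let the lower-order terms vanish; the numerator's degree 4 exceeds the denominator's degree 2, so the quotient diverges.
Limit = ∞.

Final answer: ∞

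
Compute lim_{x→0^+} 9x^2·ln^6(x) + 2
The product is a 0·∞ indeterminate form at x → 0⁺.
Rewrite the product as 9·ln^6(x) / x^(-2) and apply L'Hôpital, or use the standard hierarchy x^(-2) ≫ |ln x|^6 as x → 0⁺.
The indeterminate product → 0, so the limit = 2.

Final answer: 2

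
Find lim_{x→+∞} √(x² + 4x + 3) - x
This is an ∞ − ∞ indeterminate form.
Multiply and divide by the conjugate √(x²+4x + 3) + x; the x² terms cancel, leaving (4x + 3)/(√(x²+4x + 3)+x) → 4/2 = 2.
Limit = 2.

Final answer: 2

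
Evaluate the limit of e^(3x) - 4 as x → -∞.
Evaluate the dominant behaviour as x → -∞; each term tends to a finite value or vanishes.
Limit = -4.

Final answer: -4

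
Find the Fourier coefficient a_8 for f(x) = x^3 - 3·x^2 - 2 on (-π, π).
a_8 = (1/π) ∫_{-π}^{π} f(x)·cos(8x) dx.
Evaluate the integral (use parity and integration by parts as needed): a_8 = -3/16.

Final answer: -3/16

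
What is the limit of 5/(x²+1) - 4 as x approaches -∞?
Evaluate the dominant behaviour as x → -∞; each term tends to a finite value or vanishes.
Limit = -4.

Final answer: -4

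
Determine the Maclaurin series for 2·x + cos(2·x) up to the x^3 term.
-2·x^2 + 2·x + 1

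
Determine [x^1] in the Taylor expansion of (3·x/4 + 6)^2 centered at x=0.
Expand to order 1: (3·x/4 + 6)^2 = 9·x + 36 + O(x^2).
The coefficient of x^1 is 9.

Final answer: 9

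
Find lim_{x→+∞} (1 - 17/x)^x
As x → +∞: this is the defining limit (1 - 17/x)^x → e^(-17).
Limit = e^(-17).

Final answer: e^(-17)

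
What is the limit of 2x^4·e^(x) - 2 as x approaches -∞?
The product is a 0·∞ indeterminate form at x → -∞.
Rewrite the product as 2x^4 / e^(-x) (an ∞/∞ form) and apply L'Hôpital, or use the standard hierarchy e^(|x|) ≫ |x^4| as x → -∞.
The indeterminate product → 0, so the limit = -2.

Final answer: -2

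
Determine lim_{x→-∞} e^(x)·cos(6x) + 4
Evaluate the dominant behaviour as x → -∞; each term tends to a finite value or vanishes.
Limit = 4.

Final answer: 4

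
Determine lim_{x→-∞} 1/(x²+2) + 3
Evaluate the dominant behaviour as x → -∞; each term tends to a finite value or vanishes.
Limit = 3.

Final answer: 3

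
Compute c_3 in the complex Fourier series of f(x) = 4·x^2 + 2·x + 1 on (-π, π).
Compute the real Fourier coefficients first: a_3 = -16/9, b_3 = 4/3.
Then c_3 = (a_3 − i·b_3)/2 = -8/9 - 2·i/3.

Final answer: -8/9 - 2·i/3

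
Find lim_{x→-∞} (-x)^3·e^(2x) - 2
The product is a 0·∞ indeterminate form at x → -∞.
Rewrite the product as (-x)^3 / e^(-2x) (an ∞/∞ form) and apply L'Hôpital, or use the standard hierarchy e^(2|x|) ≫ |(-x)^3| as x → -∞.
The indeterminate product → 0, so the limit = -2.

Final answer: -2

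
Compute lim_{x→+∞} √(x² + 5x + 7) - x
This is an ∞ − ∞ indeterminate form.
Multiply and divide by the conjugate √(x²+5x + 7) + x; the x² terms cancel, leaving (5x + 7)/(√(x²+5x + 7)+x) → 5/2.
Limit = 5/2.

Final answer: 5/2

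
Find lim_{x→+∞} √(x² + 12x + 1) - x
This is an ∞ − ∞ indeterminate form.
Multiply and divide by the conjugate √(x²+12x + 1) + x; the x² terms cancel, leaving (12x + 1)/(√(x²+12x + 1)+x) → 12/2 = 6.
Limit = 6.

Final answer: 6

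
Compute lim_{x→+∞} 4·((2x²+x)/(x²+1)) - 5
Evaluate the dominant behaviour as x → +∞; each term tends to a finite value or vanishes.
Limit = 3.

Final answer: 3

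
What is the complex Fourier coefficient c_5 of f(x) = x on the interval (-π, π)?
Compute the real Fourier coefficients first: a_5 = 0, b_5 = 2/5.
Then c_5 = (a_5 − i·b_5)/2 = -i/5.

Final answer: -i/5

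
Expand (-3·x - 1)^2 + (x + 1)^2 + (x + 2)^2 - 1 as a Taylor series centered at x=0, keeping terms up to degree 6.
11·x^2 + 12·x + 5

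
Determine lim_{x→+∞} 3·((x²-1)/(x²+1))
Evaluate the dominant behaviour as x → +∞; each term tends to a finite value or vanishes.
Limit = 3.

Final answer: 3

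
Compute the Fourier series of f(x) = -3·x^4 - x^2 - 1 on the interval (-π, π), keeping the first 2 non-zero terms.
(-140 + 24·π^2)·cos(x) - 3·π^4/5 - π^2/3 - 1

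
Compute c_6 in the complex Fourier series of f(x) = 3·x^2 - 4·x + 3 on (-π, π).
Compute the real Fourier coefficients first: a_6 = 1/3, b_6 = 4/3.
Then c_6 = (a_6 − i·b_6)/2 = 1/6 - 2·i/3.

Final answer: 1/6 - 2·i/3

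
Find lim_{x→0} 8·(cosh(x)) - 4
Direct substitution at x = 0 gives 4.

Final answer: 4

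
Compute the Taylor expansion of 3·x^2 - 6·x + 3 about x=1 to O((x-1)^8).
3·(x - 1)^2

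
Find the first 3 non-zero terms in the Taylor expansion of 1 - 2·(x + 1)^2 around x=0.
-2·x^2 - 4·x - 1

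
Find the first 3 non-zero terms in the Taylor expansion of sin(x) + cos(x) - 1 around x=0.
-x^3/6 - x^2/2 + x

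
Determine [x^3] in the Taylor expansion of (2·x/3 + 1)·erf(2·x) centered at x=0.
Expand to order 3: (2·x/3 + 1)·erf(2·x) = -16·x^3/(3·√(π)) + 8·x^2/(3·√(π)) + 4·x/√(π) + O(x^4).
The coefficient of x^3 is -16/(3·√(π)).

Final answer: -16/(3·√(π))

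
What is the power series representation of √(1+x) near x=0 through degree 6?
-21·x^6/1024 + 7·x^5/256 - 5·x^4/128 + x^3/16 - x^2/8 + x/2 + 1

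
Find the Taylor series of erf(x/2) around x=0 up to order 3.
-x^3/(12·√(π)) + x/√(π)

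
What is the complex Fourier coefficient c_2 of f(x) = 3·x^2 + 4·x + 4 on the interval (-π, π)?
Compute the real Fourier coefficients first: a_2 = 3, b_2 = -4.
Then c_2 = (a_2 − i·b_2)/2 = 3/2 + 2·i.

Final answer: 3/2 + 2·i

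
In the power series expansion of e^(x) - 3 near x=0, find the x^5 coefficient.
Expand to order 5: e^(x) - 3 = x^5/120 + x^4/24 + x^3/6 + x^2/2 + x - 2 + O(x^6).
The coefficient of x^5 is 1/120.

Final answer: 1/120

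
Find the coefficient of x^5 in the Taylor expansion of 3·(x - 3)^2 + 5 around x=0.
Expand to order 5: 3·(x - 3)^2 + 5 = 3·x^2 - 18·x + 32 + O(x^6).
The coefficient of x^5 is 0.

Final answer: 0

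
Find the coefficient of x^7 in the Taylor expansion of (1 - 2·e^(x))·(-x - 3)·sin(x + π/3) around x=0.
Expand to order 7: (1 - 2·e^(x))·(-x - 3)·sin(x + π/3) = x^7·(-157/10080 + 11·√(3)/2016) + x^6·(-17/240 - √(3)/32) + x^5·(-23·√(3)/80 - 9/80) + x^4·(5/12 - 43·√(3)/48) + x^3·(9/4 - 3·√(3)/4) + x^2·(7·√(3)/4 + 7/2) + x·(3/2 + 7·√(3)/2) + 3·√(3)/2 + O(x^8).
The coefficient of x^7 is -157/10080 + 11·√(3)/2016.

Final answer: -157/10080 + 11·√(3)/2016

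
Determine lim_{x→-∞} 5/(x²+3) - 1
Evaluate the dominant behaviour as x → -∞; each term tends to a finite value or vanishes.
Limit = -1.

Final answer: -1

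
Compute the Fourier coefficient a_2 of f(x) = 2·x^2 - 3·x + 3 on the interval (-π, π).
a_2 = (1/π) ∫_{-π}^{π} f(x)·cos(2x) dx.
Evaluate the integral (use parity and integration by parts as needed): a_2 = 2.

Final answer: 2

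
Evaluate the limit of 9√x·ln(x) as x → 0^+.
This is a 0·∞ indeterminate form at x → 0⁺.
Rewrite the product as 9·ln(x) / x^(-1/2) and apply L'Hôpital, or use the standard hierarchy x^(-1/2) ≫ |ln x| as x → 0⁺.
The indeterminate product → 0, so the limit = 0.

Final answer: 0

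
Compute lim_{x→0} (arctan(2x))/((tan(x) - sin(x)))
Both numerator and denominator → 0 as x → 0; this is a 0/0 indeterminate form.
Expand each to leading order near x = 0: numerator ~ 2·x, denominator ~ x^3/2.
The limit of the ratio is ∞.

Final answer: ∞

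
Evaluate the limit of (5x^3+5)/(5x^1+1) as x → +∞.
This is an ∞/∞ indeterminate form as x → +∞.
Divide numerator and denominator by x^3 and let the lower-order terms vanish; the numerator's degree 3 exceeds the denominator's degree 1, so the quotient diverges.
Limit = ∞.

Final answer: ∞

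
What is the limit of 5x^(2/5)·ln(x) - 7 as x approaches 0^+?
The product is a 0·∞ indeterminate form at x → 0⁺.
Rewrite the product as 5·ln(x) / x^(-2/5) and apply L'Hôpital, or use the standard hierarchy x^(-2/5) ≫ |ln x| as x → 0⁺.
The indeterminate product → 0, so the limit = -7.

Final answer: -7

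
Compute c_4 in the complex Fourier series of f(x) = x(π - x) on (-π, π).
Compute the real Fourier coefficients first: a_4 = -1/4, b_4 = -π/2.
Then c_4 = (a_4 − i·b_4)/2 = -1/8 + i·π/4.

Final answer: -1/8 + i·π/4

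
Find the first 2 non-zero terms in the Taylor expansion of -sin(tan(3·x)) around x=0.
-9·x^3/2 - 3·x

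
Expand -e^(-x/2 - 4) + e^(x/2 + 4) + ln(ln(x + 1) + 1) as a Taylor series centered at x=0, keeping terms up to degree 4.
x^4·(-35/24 - e^(-4)/384 + e^(4)/384) + x^3·(e^(-4)/48 + e^(4)/48 + 7/6) + x^2·(-1 - e^(-4)/8 + e^(4)/8) + x·(e^(-4)/2 + 1 + e^(4)/2) - e^(-4) + e^(4)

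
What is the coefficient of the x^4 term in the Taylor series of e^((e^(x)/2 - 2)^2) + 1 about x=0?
Expand to order 4: e^((e^(x)/2 - 2)^2) + 1 = -55·x^4·e^(9/4)/384 + 3·x^3·e^(9/4)/16 + 5·x^2·e^(9/4)/8 - 3·x·e^(9/4)/2 + 1 + e^(9/4) + O(x^5).
The coefficient of x^4 is -55·e^(9/4)/384.

Final answer: -55·e^(9/4)/384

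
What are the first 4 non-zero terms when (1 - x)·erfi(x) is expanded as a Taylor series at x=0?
-2·x^4/(3·√(π)) + 2·x^3/(3·√(π)) - 2·x^2/√(π) + 2·x/√(π)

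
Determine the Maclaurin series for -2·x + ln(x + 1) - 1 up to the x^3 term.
x^3/3 - x^2/2 - x - 1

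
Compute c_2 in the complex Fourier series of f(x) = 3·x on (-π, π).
Compute the real Fourier coefficients first: a_2 = 0, b_2 = -3.
Then c_2 = (a_2 − i·b_2)/2 = 3·i/2.

Final answer: 3·i/2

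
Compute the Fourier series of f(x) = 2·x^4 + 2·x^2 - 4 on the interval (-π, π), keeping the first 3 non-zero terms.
(88 - 16·π^2)·cos(x) + (-4 + 4·π^2)·cos(2·x) - 4 + 2·π^2/3 + 2·π^4/5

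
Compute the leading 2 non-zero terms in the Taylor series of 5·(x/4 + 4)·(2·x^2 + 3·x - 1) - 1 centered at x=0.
235·x/4 - 21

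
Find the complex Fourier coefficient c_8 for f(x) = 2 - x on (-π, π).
Compute the real Fourier coefficients first: a_8 = 0, b_8 = 1/4.
Then c_8 = (a_8 − i·b_8)/2 = -i/8.

Final answer: -i/8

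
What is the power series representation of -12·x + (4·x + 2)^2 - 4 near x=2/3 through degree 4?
88/9 + 76·(x - 2/3)/3 + 16·(x - 2/3)^2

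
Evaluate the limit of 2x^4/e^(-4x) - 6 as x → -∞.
The quotient is an ∞/∞ indeterminate form as x → -∞.
Compare growth rates of the dominant terms (exponentials ≫ polynomials ≫ logarithms), or apply L'Hôpital's rule; the quotient → 0.
Adding the constant: 0 - 6 = -6. Limit = -6.

Final answer: -6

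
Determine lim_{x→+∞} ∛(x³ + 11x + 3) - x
This is an ∞ − ∞ indeterminate form.
Multiply by (A² + AB + B²)/(A² + AB + B²) where A = ∛(x³+11x + 3), B = x to use A³ − B³ = (A−B)(A²+AB+B²); the x³ terms cancel, leaving (11x + 3)/(A²+AB+B²) with denominator ~ 3x², so the limit is 0.
Limit = 0.

Final answer: 0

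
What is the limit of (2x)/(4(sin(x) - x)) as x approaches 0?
Both numerator and denominator → 0 as x → 0; this is a 0/0 indeterminate form.
Expand each to leading order near x = 0: numerator ~ 2·x, denominator ~ -2·x^3/3.
The limit of the ratio is -∞.

Final answer: -∞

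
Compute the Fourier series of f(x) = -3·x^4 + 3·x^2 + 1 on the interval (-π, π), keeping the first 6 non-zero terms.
(-156 + 24·π^2)·cos(x) + (12 - 6·π^2)·cos(2·x) + (-28/9 + 8·π^2/3)·cos(3·x) + (21/16 - 3·π^2/2)·cos(4·x) + (-444/625 + 24·π^2/25)·cos(5·x) - 3·π^4/5 + 1 + π^2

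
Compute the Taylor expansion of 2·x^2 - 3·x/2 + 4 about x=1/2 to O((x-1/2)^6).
15/4 + (x - 1/2)/2 + 2·(x - 1/2)^2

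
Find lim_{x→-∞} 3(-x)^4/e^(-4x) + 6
The quotient is an ∞/∞ indeterminate form as x → -∞.
Compare growth rates of the dominant terms (exponentials ≫ polynomials ≫ logarithms), or apply L'Hôpital's rule; the quotient → 0.
Adding the constant: 0 + 6 = 6. Limit = 6.

Final answer: 6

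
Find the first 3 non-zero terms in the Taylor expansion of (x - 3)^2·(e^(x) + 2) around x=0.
3·x^2/2 - 9·x + 27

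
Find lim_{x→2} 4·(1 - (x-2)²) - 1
Direct substitution at x = 2 gives 3.

Final answer: 3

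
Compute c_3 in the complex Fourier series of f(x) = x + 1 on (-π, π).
Compute the real Fourier coefficients first: a_3 = 0, b_3 = 2/3.
Then c_3 = (a_3 − i·b_3)/2 = -i/3.

Final answer: -i/3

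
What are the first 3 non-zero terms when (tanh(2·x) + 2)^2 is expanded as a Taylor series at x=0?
4·x^2 + 8·x + 4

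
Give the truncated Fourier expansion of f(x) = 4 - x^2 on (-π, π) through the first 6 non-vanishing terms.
4·cos(x) - cos(2·x) + 4·cos(3·x)/9 - cos(4·x)/4 + 4·cos(5·x)/25 - π^2/3 + 4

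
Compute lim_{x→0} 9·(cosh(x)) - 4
Direct substitution at x = 0 gives 5.

Final answer: 5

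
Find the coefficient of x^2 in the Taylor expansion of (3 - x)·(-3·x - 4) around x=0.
Expand to order 2: (3 - x)·(-3·x - 4) = 3·x^2 - 5·x - 12 + O(x^3).
The coefficient of x^2 is 3.

Final answer: 3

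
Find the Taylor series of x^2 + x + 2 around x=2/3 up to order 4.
28/9 + 7·(x - 2/3)/3 + (x - 2/3)^2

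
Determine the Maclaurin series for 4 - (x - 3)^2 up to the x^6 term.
-x^2 + 6·x - 5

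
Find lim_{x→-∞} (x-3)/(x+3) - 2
Evaluate the dominant behaviour as x → -∞; each term tends to a finite value or vanishes.
Limit = -1.

Final answer: -1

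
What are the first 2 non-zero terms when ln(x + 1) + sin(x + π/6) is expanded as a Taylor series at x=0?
x·(√(3)/2 + 1) + 1/2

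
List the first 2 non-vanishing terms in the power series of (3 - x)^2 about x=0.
9 - 6·x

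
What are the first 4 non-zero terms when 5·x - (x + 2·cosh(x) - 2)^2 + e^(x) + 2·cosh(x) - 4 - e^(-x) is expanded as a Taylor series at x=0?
-11·x^4/12 - 5·x^3/3 + 7·x - 2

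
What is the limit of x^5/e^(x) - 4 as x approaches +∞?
The quotient is an ∞/∞ indeterminate form as x → +∞.
The exponential denominator e^(x) dominates the polynomial numerator (e^x ≫ x^5 as x → ∞), so the quotient → 0.
Adding the constant: 0 - 4 = -4. Limit = -4.

Final answer: -4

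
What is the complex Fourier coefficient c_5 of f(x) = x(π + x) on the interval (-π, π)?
Compute the real Fourier coefficients first: a_5 = -4/25, b_5 = 2·π/5.
Then c_5 = (a_5 − i·b_5)/2 = -2/25 - i·π/5.

Final answer: -2/25 - i·π/5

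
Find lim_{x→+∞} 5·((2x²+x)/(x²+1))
Evaluate the dominant behaviour as x → +∞; each term tends to a finite value or vanishes.
Limit = 10.

Final answer: 10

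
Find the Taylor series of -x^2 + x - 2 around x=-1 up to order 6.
-4 + 3·(x + 1) - (x + 1)^2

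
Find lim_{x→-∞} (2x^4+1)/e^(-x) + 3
The quotient is an ∞/∞ indeterminate form as x → -∞.
Compare growth rates of the dominant terms (exponentials ≫ polynomials ≫ logarithms), or apply L'Hôpital's rule; the quotient → 0.
Adding the constant: 0 + 3 = 3. Limit = 3.

Final answer: 3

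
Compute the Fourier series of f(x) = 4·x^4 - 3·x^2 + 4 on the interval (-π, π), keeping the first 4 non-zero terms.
(204 - 32·π^2)·cos(x) + (-15 + 8·π^2)·cos(2·x) + (100/27 - 32·π^2/9)·cos(3·x) - π^2 + 4 + 4·π^4/5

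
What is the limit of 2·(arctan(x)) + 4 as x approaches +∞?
Evaluate the dominant behaviour as x → +∞; each term tends to a finite value or vanishes.
Limit = π + 4.

Final answer: π + 4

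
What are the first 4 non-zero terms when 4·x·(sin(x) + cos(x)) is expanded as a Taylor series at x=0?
-2·x^4/3 - 2·x^3 + 4·x^2 + 4·x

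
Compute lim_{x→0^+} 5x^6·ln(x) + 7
The product is a 0·∞ indeterminate form at x → 0⁺.
Rewrite the product as 5·ln(x) / x^(-6) and apply L'Hôpital, or use the standard hierarchy x^(-6) ≫ |ln x| as x → 0⁺.
The indeterminate product → 0, so the limit = 7.

Final answer: 7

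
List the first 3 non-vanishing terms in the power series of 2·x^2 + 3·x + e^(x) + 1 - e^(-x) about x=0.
2·x^2 + 5·x + 1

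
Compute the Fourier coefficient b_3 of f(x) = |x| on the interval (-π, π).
b_3 = (1/π) ∫_{-π}^{π} f(x)·sin(3x) dx.
Evaluate the integral (use parity and integration by parts as needed): b_3 = 0.

Final answer: 0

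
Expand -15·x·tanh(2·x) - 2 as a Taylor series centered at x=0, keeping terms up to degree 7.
-64·x^6 + 40·x^4 - 30·x^2 - 2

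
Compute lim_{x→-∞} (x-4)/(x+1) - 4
Evaluate the dominant behaviour as x → -∞; each term tends to a finite value or vanishes.
Limit = -3.

Final answer: -3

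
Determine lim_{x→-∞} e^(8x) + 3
Evaluate the dominant behaviour as x → -∞; each term tends to a finite value or vanishes.
Limit = 3.

Final answer: 3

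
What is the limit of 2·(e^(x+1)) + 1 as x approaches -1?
Direct substitution at x = -1 gives 3.

Final answer: 3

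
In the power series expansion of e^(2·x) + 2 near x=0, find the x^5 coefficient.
Expand to order 5: e^(2·x) + 2 = 4·x^5/15 + 2·x^4/3 + 4·x^3/3 + 2·x^2 + 2·x + 3 + O(x^6).
The coefficient of x^5 is 4/15.

Final answer: 4/15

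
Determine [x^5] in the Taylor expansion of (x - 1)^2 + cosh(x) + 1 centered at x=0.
Expand to order 5: (x - 1)^2 + cosh(x) + 1 = x^4/24 + 3·x^2/2 - 2·x + 3 + O(x^6).
The coefficient of x^5 is 0.

Final answer: 0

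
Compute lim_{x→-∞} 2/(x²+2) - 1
Evaluate the dominant behaviour as x → -∞; each term tends to a finite value or vanishes.
Limit = -1.

Final answer: -1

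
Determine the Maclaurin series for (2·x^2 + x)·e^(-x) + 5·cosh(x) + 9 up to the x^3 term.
-3·x^3/2 + 7·x^2/2 + x + 14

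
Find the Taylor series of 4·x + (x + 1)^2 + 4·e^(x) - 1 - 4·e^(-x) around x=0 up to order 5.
x^5/15 + 4·x^3/3 + x^2 + 14·x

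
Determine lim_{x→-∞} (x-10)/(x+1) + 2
Evaluate the dominant behaviour as x → -∞; each term tends to a finite value or vanishes.
Limit = 3.

Final answer: 3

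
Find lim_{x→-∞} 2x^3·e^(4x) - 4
The product is a 0·∞ indeterminate form at x → -∞.
Rewrite the product as 2x^3 / e^(-4x) (an ∞/∞ form) and apply L'Hôpital, or use the standard hierarchy e^(4|x|) ≫ |x^3| as x → -∞.
The indeterminate product → 0, so the limit = -4.

Final answer: -4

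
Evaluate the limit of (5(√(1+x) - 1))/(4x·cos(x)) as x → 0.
Both numerator and denominator → 0 as x → 0; this is a 0/0 indeterminate form.
Expand each to leading order near x = 0: numerator ~ 5·x/2, denominator ~ 4·x.
The limit of the ratio is 5/8.

Final answer: 5/8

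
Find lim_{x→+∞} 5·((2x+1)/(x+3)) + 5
Evaluate the dominant behaviour as x → +∞; each term tends to a finite value or vanishes.
Limit = 15.

Final answer: 15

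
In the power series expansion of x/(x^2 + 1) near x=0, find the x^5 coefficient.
Expand to order 5: x/(x^2 + 1) = x^5 - x^3 + x + O(x^6).
The coefficient of x^5 is 1.

Final answer: 1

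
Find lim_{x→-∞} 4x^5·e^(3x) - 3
The product is a 0·∞ indeterminate form at x → -∞.
Rewrite the product as 4x^5 / e^(-3x) (an ∞/∞ form) and apply L'Hôpital, or use the standard hierarchy e^(3|x|) ≫ |x^5| as x → -∞.
The indeterminate product → 0, so the limit = -3.

Final answer: -3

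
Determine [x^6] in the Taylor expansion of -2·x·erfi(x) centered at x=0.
Expand to order 6: -2·x·erfi(x) = -2·x^6/(5·√(π)) - 4·x^4/(3·√(π)) - 4·x^2/√(π) + O(x^7).
The coefficient of x^6 is -2/(5·√(π)).

Final answer: -2/(5·√(π))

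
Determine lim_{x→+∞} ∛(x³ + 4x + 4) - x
This is an ∞ − ∞ indeterminate form.
Multiply by (A² + AB + B²)/(A² + AB + B²) where A = ∛(x³+4x + 4), B = x to use A³ − B³ = (A−B)(A²+AB+B²); the x³ terms cancel, leaving (4x + 4)/(A²+AB+B²) with denominator ~ 3x², so the limit is 0.
Limit = 0.

Final answer: 0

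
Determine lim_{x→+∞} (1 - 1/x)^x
As x → +∞: this is the defining limit (1 - 1/x)^x → e^(-1).
Limit = e^(-1).

Final answer: e^(-1)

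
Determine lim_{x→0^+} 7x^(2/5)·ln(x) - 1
The product is a 0·∞ indeterminate form at x → 0⁺.
Rewrite the product as 7·ln(x) / x^(-2/5) and apply L'Hôpital, or use the standard hierarchy x^(-2/5) ≫ |ln x| as x → 0⁺.
The indeterminate product → 0, so the limit = -1.

Final answer: -1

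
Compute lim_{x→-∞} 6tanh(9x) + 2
Evaluate the dominant behaviour as x → -∞; each term tends to a finite value or vanishes.
Limit = -4.

Final answer: -4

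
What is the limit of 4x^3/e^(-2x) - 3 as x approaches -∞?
The quotient is an ∞/∞ indeterminate form as x → -∞.
Compare growth rates of the dominant terms (exponentials ≫ polynomials ≫ logarithms), or apply L'Hôpital's rule; the quotient → 0.
Adding the constant: 0 - 3 = -3. Limit = -3.

Final answer: -3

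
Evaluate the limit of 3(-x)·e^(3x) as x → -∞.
This is a 0·∞ indeterminate form at x → -∞.
Rewrite the product as 3(-x) / e^(-3x) (an ∞/∞ form) and apply L'Hôpital, or use the standard hierarchy e^(3|x|) ≫ |(-x)| as x → -∞.
The indeterminate product → 0, so the limit = 0.

Final answer: 0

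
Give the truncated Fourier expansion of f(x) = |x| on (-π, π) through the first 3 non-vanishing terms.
-4·cos(x)/π - 4·cos(3·x)/(9·π) + π/2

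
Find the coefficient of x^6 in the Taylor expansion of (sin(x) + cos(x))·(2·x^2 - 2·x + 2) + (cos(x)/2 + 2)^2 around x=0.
Expand to order 6: (sin(x) + cos(x))·(2·x^2 - 2·x + 2) + (cos(x)/2 + 2)^2 = x^6/20 - 2·x^5/5 - 5·x^4/12 + 8·x^3/3 - 9·x^2/4 + 33/4 + O(x^7).
The coefficient of x^6 is 1/20.

Final answer: 1/20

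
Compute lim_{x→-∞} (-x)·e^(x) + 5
The product is a 0·∞ indeterminate form at x → -∞.
Rewrite the product as (-x) / e^(-x) (an ∞/∞ form) and apply L'Hôpital, or use the standard hierarchy e^(|x|) ≫ |(-x)| as x → -∞.
The indeterminate product → 0, so the limit = 5.

Final answer: 5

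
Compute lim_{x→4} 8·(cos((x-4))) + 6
Direct substitution at x = 4 gives 14.

Final answer: 14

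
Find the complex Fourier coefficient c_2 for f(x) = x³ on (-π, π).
Compute the real Fourier coefficients first: a_2 = 0, b_2 = 3/2 - π^2.
Then c_2 = (a_2 − i·b_2)/2 = -3·i/4 + i·π^2/2.

Final answer: -3·i/4 + i·π^2/2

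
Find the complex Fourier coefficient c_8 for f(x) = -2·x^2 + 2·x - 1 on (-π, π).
Compute the real Fourier coefficients first: a_8 = -1/8, b_8 = -1/2.
Then c_8 = (a_8 − i·b_8)/2 = -1/16 + i/4.

Final answer: -1/16 + i/4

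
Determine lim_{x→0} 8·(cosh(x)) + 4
Direct substitution at x = 0 gives 12.

Final answer: 12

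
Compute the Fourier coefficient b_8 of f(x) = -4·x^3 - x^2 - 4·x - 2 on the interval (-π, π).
b_8 = (1/π) ∫_{-π}^{π} f(x)·sin(8x) dx.
Evaluate the integral (use parity and integration by parts as needed): b_8 = 29/32 + π^2.

Final answer: 29/32 + π^2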